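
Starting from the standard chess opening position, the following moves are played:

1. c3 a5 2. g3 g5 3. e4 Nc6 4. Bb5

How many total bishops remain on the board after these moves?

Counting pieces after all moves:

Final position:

  a b c d e f g h
  ─────────────────
8│♜ · ♝ ♛ ♚ ♝ ♞ ♜│8
7│· ♟ ♟ ♟ ♟ ♟ · ♟│7
6│· · ♞ · · · · ·│6
5│♟ ♗ · · · · ♟ ·│5
4│· · · · ♙ · · ·│4
3│· · ♙ · · · ♙ ·│3
2│♙ ♙ · ♙ · ♙ · ♙│2
1│♖ ♘ ♗ ♕ ♔ · ♘ ♖│1
  ─────────────────
  a b c d e f g h


4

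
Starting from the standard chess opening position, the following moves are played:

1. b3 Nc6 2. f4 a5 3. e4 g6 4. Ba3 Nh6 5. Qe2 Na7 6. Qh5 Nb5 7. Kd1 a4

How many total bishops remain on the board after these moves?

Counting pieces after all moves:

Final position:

  a b c d e f g h
  ─────────────────
8│♜ · ♝ ♛ ♚ ♝ · ♜│8
7│· ♟ ♟ ♟ ♟ ♟ · ♟│7
6│· · · · · · ♟ ♞│6
5│· ♞ · · · · · ♕│5
4│♟ · · · ♙ ♙ · ·│4
3│♗ ♙ · · · · · ·│3
2│♙ · ♙ ♙ · · ♙ ♙│2
1│♖ ♘ · ♔ · ♗ ♘ ♖│1
  ─────────────────
  a b c d e f g h


4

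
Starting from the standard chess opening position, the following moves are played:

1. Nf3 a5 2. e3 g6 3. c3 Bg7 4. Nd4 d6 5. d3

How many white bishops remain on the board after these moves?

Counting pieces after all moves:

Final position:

  a b c d e f g h
  ─────────────────
8│♜ ♞ ♝ ♛ ♚ · ♞ ♜│8
7│· ♟ ♟ · ♟ ♟ ♝ ♟│7
6│· · · ♟ · · ♟ ·│6
5│♟ · · · · · · ·│5
4│· · · ♘ · · · ·│4
3│· · ♙ ♙ ♙ · · ·│3
2│♙ ♙ · · · ♙ ♙ ♙│2
1│♖ ♘ ♗ ♕ ♔ ♗ · ♖│1
  ─────────────────
  a b c d e f g h


2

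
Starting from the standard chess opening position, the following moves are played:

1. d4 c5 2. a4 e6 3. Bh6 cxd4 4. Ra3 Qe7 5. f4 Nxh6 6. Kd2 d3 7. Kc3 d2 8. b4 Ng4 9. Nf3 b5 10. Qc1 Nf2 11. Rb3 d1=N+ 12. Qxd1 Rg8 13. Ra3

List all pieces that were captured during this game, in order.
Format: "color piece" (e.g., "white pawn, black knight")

Tracking captures:
  cxd4: captured white pawn
  Nxh6: captured white bishop
  Qxd1: captured black knight

white pawn, white bishop, black knight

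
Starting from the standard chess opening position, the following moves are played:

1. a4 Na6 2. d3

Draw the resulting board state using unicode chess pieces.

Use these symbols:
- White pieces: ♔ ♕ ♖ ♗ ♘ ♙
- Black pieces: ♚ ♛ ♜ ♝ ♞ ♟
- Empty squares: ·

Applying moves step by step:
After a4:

♜ ♞ ♝ ♛ ♚ ♝ ♞ ♜
♟ ♟ ♟ ♟ ♟ ♟ ♟ ♟
· · · · · · · ·
· · · · · · · ·
♙ · · · · · · ·
· · · · · · · ·
· ♙ ♙ ♙ ♙ ♙ ♙ ♙
♖ ♘ ♗ ♕ ♔ ♗ ♘ ♖


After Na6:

♜ · ♝ ♛ ♚ ♝ ♞ ♜
♟ ♟ ♟ ♟ ♟ ♟ ♟ ♟
♞ · · · · · · ·
· · · · · · · ·
♙ · · · · · · ·
· · · · · · · ·
· ♙ ♙ ♙ ♙ ♙ ♙ ♙
♖ ♘ ♗ ♕ ♔ ♗ ♘ ♖


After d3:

♜ · ♝ ♛ ♚ ♝ ♞ ♜
♟ ♟ ♟ ♟ ♟ ♟ ♟ ♟
♞ · · · · · · ·
· · · · · · · ·
♙ · · · · · · ·
· · · ♙ · · · ·
· ♙ ♙ · ♙ ♙ ♙ ♙
♖ ♘ ♗ ♕ ♔ ♗ ♘ ♖



  a b c d e f g h
  ─────────────────
8│♜ · ♝ ♛ ♚ ♝ ♞ ♜│8
7│♟ ♟ ♟ ♟ ♟ ♟ ♟ ♟│7
6│♞ · · · · · · ·│6
5│· · · · · · · ·│5
4│♙ · · · · · · ·│4
3│· · · ♙ · · · ·│3
2│· ♙ ♙ · ♙ ♙ ♙ ♙│2
1│♖ ♘ ♗ ♕ ♔ ♗ ♘ ♖│1
  ─────────────────
  a b c d e f g h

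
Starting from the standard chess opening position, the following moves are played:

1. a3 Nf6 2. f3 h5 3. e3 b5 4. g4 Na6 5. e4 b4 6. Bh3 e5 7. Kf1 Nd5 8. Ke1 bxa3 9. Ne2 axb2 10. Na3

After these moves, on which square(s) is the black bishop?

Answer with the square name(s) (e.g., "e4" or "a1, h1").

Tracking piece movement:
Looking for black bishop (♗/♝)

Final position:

  a b c d e f g h
  ─────────────────
8│♜ · ♝ ♛ ♚ ♝ · ♜│8
7│♟ · ♟ ♟ · ♟ ♟ ·│7
6│♞ · · · · · · ·│6
5│· · · ♞ ♟ · · ♟│5
4│· · · · ♙ · ♙ ·│4
3│♘ · · · · ♙ · ♗│3
2│· ♟ ♙ ♙ ♘ · · ♙│2
1│♖ · ♗ ♕ ♔ · · ♖│1
  ─────────────────
  a b c d e f g h


c8, f8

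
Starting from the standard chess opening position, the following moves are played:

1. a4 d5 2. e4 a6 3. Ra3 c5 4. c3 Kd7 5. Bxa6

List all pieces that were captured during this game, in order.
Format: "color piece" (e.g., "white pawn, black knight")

Tracking captures:
  Bxa6: captured black pawn

black pawn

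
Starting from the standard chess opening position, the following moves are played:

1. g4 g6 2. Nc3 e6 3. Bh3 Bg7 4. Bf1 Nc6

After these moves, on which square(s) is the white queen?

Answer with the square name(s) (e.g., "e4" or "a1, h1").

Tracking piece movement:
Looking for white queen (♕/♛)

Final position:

  a b c d e f g h
  ─────────────────
8│♜ · ♝ ♛ ♚ · ♞ ♜│8
7│♟ ♟ ♟ ♟ · ♟ ♝ ♟│7
6│· · ♞ · ♟ · ♟ ·│6
5│· · · · · · · ·│5
4│· · · · · · ♙ ·│4
3│· · ♘ · · · · ·│3
2│♙ ♙ ♙ ♙ ♙ ♙ · ♙│2
1│♖ · ♗ ♕ ♔ ♗ ♘ ♖│1
  ─────────────────
  a b c d e f g h


d1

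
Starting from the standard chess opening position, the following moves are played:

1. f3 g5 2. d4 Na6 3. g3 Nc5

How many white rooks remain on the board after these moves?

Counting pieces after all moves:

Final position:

  a b c d e f g h
  ─────────────────
8│♜ · ♝ ♛ ♚ ♝ ♞ ♜│8
7│♟ ♟ ♟ ♟ ♟ ♟ · ♟│7
6│· · · · · · · ·│6
5│· · ♞ · · · ♟ ·│5
4│· · · ♙ · · · ·│4
3│· · · · · ♙ ♙ ·│3
2│♙ ♙ ♙ · ♙ · · ♙│2
1│♖ ♘ ♗ ♕ ♔ ♗ ♘ ♖│1
  ─────────────────
  a b c d e f g h


2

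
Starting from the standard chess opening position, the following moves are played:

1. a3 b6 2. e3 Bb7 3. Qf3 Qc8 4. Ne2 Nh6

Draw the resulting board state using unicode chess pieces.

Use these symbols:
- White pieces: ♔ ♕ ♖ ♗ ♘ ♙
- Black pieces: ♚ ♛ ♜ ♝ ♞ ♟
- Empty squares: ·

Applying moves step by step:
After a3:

♜ ♞ ♝ ♛ ♚ ♝ ♞ ♜
♟ ♟ ♟ ♟ ♟ ♟ ♟ ♟
· · · · · · · ·
· · · · · · · ·
· · · · · · · ·
♙ · · · · · · ·
· ♙ ♙ ♙ ♙ ♙ ♙ ♙
♖ ♘ ♗ ♕ ♔ ♗ ♘ ♖


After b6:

♜ ♞ ♝ ♛ ♚ ♝ ♞ ♜
♟ · ♟ ♟ ♟ ♟ ♟ ♟
· ♟ · · · · · ·
· · · · · · · ·
· · · · · · · ·
♙ · · · · · · ·
· ♙ ♙ ♙ ♙ ♙ ♙ ♙
♖ ♘ ♗ ♕ ♔ ♗ ♘ ♖


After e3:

♜ ♞ ♝ ♛ ♚ ♝ ♞ ♜
♟ · ♟ ♟ ♟ ♟ ♟ ♟
· ♟ · · · · · ·
· · · · · · · ·
· · · · · · · ·
♙ · · · ♙ · · ·
· ♙ ♙ ♙ · ♙ ♙ ♙
♖ ♘ ♗ ♕ ♔ ♗ ♘ ♖


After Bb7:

♜ ♞ · ♛ ♚ ♝ ♞ ♜
♟ ♝ ♟ ♟ ♟ ♟ ♟ ♟
· ♟ · · · · · ·
· · · · · · · ·
· · · · · · · ·
♙ · · · ♙ · · ·
· ♙ ♙ ♙ · ♙ ♙ ♙
♖ ♘ ♗ ♕ ♔ ♗ ♘ ♖


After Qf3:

♜ ♞ · ♛ ♚ ♝ ♞ ♜
♟ ♝ ♟ ♟ ♟ ♟ ♟ ♟
· ♟ · · · · · ·
· · · · · · · ·
· · · · · · · ·
♙ · · · ♙ ♕ · ·
· ♙ ♙ ♙ · ♙ ♙ ♙
♖ ♘ ♗ · ♔ ♗ ♘ ♖


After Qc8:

♜ ♞ ♛ · ♚ ♝ ♞ ♜
♟ ♝ ♟ ♟ ♟ ♟ ♟ ♟
· ♟ · · · · · ·
· · · · · · · ·
· · · · · · · ·
♙ · · · ♙ ♕ · ·
· ♙ ♙ ♙ · ♙ ♙ ♙
♖ ♘ ♗ · ♔ ♗ ♘ ♖


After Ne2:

♜ ♞ ♛ · ♚ ♝ ♞ ♜
♟ ♝ ♟ ♟ ♟ ♟ ♟ ♟
· ♟ · · · · · ·
· · · · · · · ·
· · · · · · · ·
♙ · · · ♙ ♕ · ·
· ♙ ♙ ♙ ♘ ♙ ♙ ♙
♖ ♘ ♗ · ♔ ♗ · ♖


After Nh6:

♜ ♞ ♛ · ♚ ♝ · ♜
♟ ♝ ♟ ♟ ♟ ♟ ♟ ♟
· ♟ · · · · · ♞
· · · · · · · ·
· · · · · · · ·
♙ · · · ♙ ♕ · ·
· ♙ ♙ ♙ ♘ ♙ ♙ ♙
♖ ♘ ♗ · ♔ ♗ · ♖



  a b c d e f g h
  ─────────────────
8│♜ ♞ ♛ · ♚ ♝ · ♜│8
7│♟ ♝ ♟ ♟ ♟ ♟ ♟ ♟│7
6│· ♟ · · · · · ♞│6
5│· · · · · · · ·│5
4│· · · · · · · ·│4
3│♙ · · · ♙ ♕ · ·│3
2│· ♙ ♙ ♙ ♘ ♙ ♙ ♙│2
1│♖ ♘ ♗ · ♔ ♗ · ♖│1
  ─────────────────
  a b c d e f g h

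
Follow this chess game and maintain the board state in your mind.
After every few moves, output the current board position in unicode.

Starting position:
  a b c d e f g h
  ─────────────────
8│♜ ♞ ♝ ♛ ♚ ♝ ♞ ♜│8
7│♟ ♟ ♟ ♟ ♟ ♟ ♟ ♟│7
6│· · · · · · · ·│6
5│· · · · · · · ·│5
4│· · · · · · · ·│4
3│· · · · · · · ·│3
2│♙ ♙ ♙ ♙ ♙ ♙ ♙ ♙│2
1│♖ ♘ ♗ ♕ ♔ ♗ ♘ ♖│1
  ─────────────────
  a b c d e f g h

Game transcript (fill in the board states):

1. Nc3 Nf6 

  a b c d e f g h
  ─────────────────
8│♜ ♞ ♝ ♛ ♚ ♝ · ♜│8
7│♟ ♟ ♟ ♟ ♟ ♟ ♟ ♟│7
6│· · · · · ♞ · ·│6
5│· · · · · · · ·│5
4│· · · · · · · ·│4
3│· · ♘ · · · · ·│3
2│♙ ♙ ♙ ♙ ♙ ♙ ♙ ♙│2
1│♖ · ♗ ♕ ♔ ♗ ♘ ♖│1
  ─────────────────
  a b c d e f g h

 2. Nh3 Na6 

  a b c d e f g h
  ─────────────────
8│♜ · ♝ ♛ ♚ ♝ · ♜│8
7│♟ ♟ ♟ ♟ ♟ ♟ ♟ ♟│7
6│♞ · · · · ♞ · ·│6
5│· · · · · · · ·│5
4│· · · · · · · ·│4
3│· · ♘ · · · · ♘│3
2│♙ ♙ ♙ ♙ ♙ ♙ ♙ ♙│2
1│♖ · ♗ ♕ ♔ ♗ · ♖│1
  ─────────────────
  a b c d e f g h

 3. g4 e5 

  a b c d e f g h
  ─────────────────
8│♜ · ♝ ♛ ♚ ♝ · ♜│8
7│♟ ♟ ♟ ♟ · ♟ ♟ ♟│7
6│♞ · · · · ♞ · ·│6
5│· · · · ♟ · · ·│5
4│· · · · · · ♙ ·│4
3│· · ♘ · · · · ♘│3
2│♙ ♙ ♙ ♙ ♙ ♙ · ♙│2
1│♖ · ♗ ♕ ♔ ♗ · ♖│1
  ─────────────────
  a b c d e f g h



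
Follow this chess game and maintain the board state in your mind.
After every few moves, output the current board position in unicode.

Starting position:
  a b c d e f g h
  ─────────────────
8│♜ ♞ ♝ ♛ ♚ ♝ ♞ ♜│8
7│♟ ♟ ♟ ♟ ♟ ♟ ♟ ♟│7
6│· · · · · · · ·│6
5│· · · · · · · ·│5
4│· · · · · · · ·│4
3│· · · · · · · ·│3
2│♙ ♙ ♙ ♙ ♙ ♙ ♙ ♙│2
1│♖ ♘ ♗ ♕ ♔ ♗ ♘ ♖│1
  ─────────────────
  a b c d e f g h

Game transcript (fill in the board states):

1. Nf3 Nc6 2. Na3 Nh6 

  a b c d e f g h
  ─────────────────
8│♜ · ♝ ♛ ♚ ♝ · ♜│8
7│♟ ♟ ♟ ♟ ♟ ♟ ♟ ♟│7
6│· · ♞ · · · · ♞│6
5│· · · · · · · ·│5
4│· · · · · · · ·│4
3│♘ · · · · ♘ · ·│3
2│♙ ♙ ♙ ♙ ♙ ♙ ♙ ♙│2
1│♖ · ♗ ♕ ♔ ♗ · ♖│1
  ─────────────────
  a b c d e f g h

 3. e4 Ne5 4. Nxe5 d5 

  a b c d e f g h
  ─────────────────
8│♜ · ♝ ♛ ♚ ♝ · ♜│8
7│♟ ♟ ♟ · ♟ ♟ ♟ ♟│7
6│· · · · · · · ♞│6
5│· · · ♟ ♘ · · ·│5
4│· · · · ♙ · · ·│4
3│♘ · · · · · · ·│3
2│♙ ♙ ♙ ♙ · ♙ ♙ ♙│2
1│♖ · ♗ ♕ ♔ ♗ · ♖│1
  ─────────────────
  a b c d e f g h

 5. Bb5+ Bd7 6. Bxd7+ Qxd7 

  a b c d e f g h
  ─────────────────
8│♜ · · · ♚ ♝ · ♜│8
7│♟ ♟ ♟ ♛ ♟ ♟ ♟ ♟│7
6│· · · · · · · ♞│6
5│· · · ♟ ♘ · · ·│5
4│· · · · ♙ · · ·│4
3│♘ · · · · · · ·│3
2│♙ ♙ ♙ ♙ · ♙ ♙ ♙│2
1│♖ · ♗ ♕ ♔ · · ♖│1
  ─────────────────
  a b c d e f g h



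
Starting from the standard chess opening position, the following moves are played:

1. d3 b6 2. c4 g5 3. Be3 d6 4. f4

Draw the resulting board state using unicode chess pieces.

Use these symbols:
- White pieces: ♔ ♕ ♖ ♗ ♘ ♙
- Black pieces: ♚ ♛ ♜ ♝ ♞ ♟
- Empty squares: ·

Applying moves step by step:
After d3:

♜ ♞ ♝ ♛ ♚ ♝ ♞ ♜
♟ ♟ ♟ ♟ ♟ ♟ ♟ ♟
· · · · · · · ·
· · · · · · · ·
· · · · · · · ·
· · · ♙ · · · ·
♙ ♙ ♙ · ♙ ♙ ♙ ♙
♖ ♘ ♗ ♕ ♔ ♗ ♘ ♖


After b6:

♜ ♞ ♝ ♛ ♚ ♝ ♞ ♜
♟ · ♟ ♟ ♟ ♟ ♟ ♟
· ♟ · · · · · ·
· · · · · · · ·
· · · · · · · ·
· · · ♙ · · · ·
♙ ♙ ♙ · ♙ ♙ ♙ ♙
♖ ♘ ♗ ♕ ♔ ♗ ♘ ♖


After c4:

♜ ♞ ♝ ♛ ♚ ♝ ♞ ♜
♟ · ♟ ♟ ♟ ♟ ♟ ♟
· ♟ · · · · · ·
· · · · · · · ·
· · ♙ · · · · ·
· · · ♙ · · · ·
♙ ♙ · · ♙ ♙ ♙ ♙
♖ ♘ ♗ ♕ ♔ ♗ ♘ ♖


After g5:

♜ ♞ ♝ ♛ ♚ ♝ ♞ ♜
♟ · ♟ ♟ ♟ ♟ · ♟
· ♟ · · · · · ·
· · · · · · ♟ ·
· · ♙ · · · · ·
· · · ♙ · · · ·
♙ ♙ · · ♙ ♙ ♙ ♙
♖ ♘ ♗ ♕ ♔ ♗ ♘ ♖


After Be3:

♜ ♞ ♝ ♛ ♚ ♝ ♞ ♜
♟ · ♟ ♟ ♟ ♟ · ♟
· ♟ · · · · · ·
· · · · · · ♟ ·
· · ♙ · · · · ·
· · · ♙ ♗ · · ·
♙ ♙ · · ♙ ♙ ♙ ♙
♖ ♘ · ♕ ♔ ♗ ♘ ♖


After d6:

♜ ♞ ♝ ♛ ♚ ♝ ♞ ♜
♟ · ♟ · ♟ ♟ · ♟
· ♟ · ♟ · · · ·
· · · · · · ♟ ·
· · ♙ · · · · ·
· · · ♙ ♗ · · ·
♙ ♙ · · ♙ ♙ ♙ ♙
♖ ♘ · ♕ ♔ ♗ ♘ ♖


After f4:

♜ ♞ ♝ ♛ ♚ ♝ ♞ ♜
♟ · ♟ · ♟ ♟ · ♟
· ♟ · ♟ · · · ·
· · · · · · ♟ ·
· · ♙ · · ♙ · ·
· · · ♙ ♗ · · ·
♙ ♙ · · ♙ · ♙ ♙
♖ ♘ · ♕ ♔ ♗ ♘ ♖



  a b c d e f g h
  ─────────────────
8│♜ ♞ ♝ ♛ ♚ ♝ ♞ ♜│8
7│♟ · ♟ · ♟ ♟ · ♟│7
6│· ♟ · ♟ · · · ·│6
5│· · · · · · ♟ ·│5
4│· · ♙ · · ♙ · ·│4
3│· · · ♙ ♗ · · ·│3
2│♙ ♙ · · ♙ · ♙ ♙│2
1│♖ ♘ · ♕ ♔ ♗ ♘ ♖│1
  ─────────────────
  a b c d e f g h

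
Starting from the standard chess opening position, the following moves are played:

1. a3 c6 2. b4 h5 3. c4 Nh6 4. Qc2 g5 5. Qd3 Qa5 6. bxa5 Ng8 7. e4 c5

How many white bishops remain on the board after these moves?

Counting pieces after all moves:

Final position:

  a b c d e f g h
  ─────────────────
8│♜ ♞ ♝ · ♚ ♝ ♞ ♜│8
7│♟ ♟ · ♟ ♟ ♟ · ·│7
6│· · · · · · · ·│6
5│♙ · ♟ · · · ♟ ♟│5
4│· · ♙ · ♙ · · ·│4
3│♙ · · ♕ · · · ·│3
2│· · · ♙ · ♙ ♙ ♙│2
1│♖ ♘ ♗ · ♔ ♗ ♘ ♖│1
  ─────────────────
  a b c d e f g h


2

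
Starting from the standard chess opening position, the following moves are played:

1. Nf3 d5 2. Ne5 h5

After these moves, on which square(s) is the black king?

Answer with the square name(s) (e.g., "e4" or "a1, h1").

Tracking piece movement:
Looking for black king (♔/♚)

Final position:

  a b c d e f g h
  ─────────────────
8│♜ ♞ ♝ ♛ ♚ ♝ ♞ ♜│8
7│♟ ♟ ♟ · ♟ ♟ ♟ ·│7
6│· · · · · · · ·│6
5│· · · ♟ ♘ · · ♟│5
4│· · · · · · · ·│4
3│· · · · · · · ·│3
2│♙ ♙ ♙ ♙ ♙ ♙ ♙ ♙│2
1│♖ ♘ ♗ ♕ ♔ ♗ · ♖│1
  ─────────────────
  a b c d e f g h


e8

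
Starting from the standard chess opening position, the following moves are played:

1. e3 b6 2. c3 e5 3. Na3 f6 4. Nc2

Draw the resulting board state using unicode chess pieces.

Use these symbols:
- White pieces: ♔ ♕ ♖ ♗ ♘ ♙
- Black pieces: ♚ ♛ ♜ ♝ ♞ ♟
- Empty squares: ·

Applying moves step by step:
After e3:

♜ ♞ ♝ ♛ ♚ ♝ ♞ ♜
♟ ♟ ♟ ♟ ♟ ♟ ♟ ♟
· · · · · · · ·
· · · · · · · ·
· · · · · · · ·
· · · · ♙ · · ·
♙ ♙ ♙ ♙ · ♙ ♙ ♙
♖ ♘ ♗ ♕ ♔ ♗ ♘ ♖


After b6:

♜ ♞ ♝ ♛ ♚ ♝ ♞ ♜
♟ · ♟ ♟ ♟ ♟ ♟ ♟
· ♟ · · · · · ·
· · · · · · · ·
· · · · · · · ·
· · · · ♙ · · ·
♙ ♙ ♙ ♙ · ♙ ♙ ♙
♖ ♘ ♗ ♕ ♔ ♗ ♘ ♖


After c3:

♜ ♞ ♝ ♛ ♚ ♝ ♞ ♜
♟ · ♟ ♟ ♟ ♟ ♟ ♟
· ♟ · · · · · ·
· · · · · · · ·
· · · · · · · ·
· · ♙ · ♙ · · ·
♙ ♙ · ♙ · ♙ ♙ ♙
♖ ♘ ♗ ♕ ♔ ♗ ♘ ♖


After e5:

♜ ♞ ♝ ♛ ♚ ♝ ♞ ♜
♟ · ♟ ♟ · ♟ ♟ ♟
· ♟ · · · · · ·
· · · · ♟ · · ·
· · · · · · · ·
· · ♙ · ♙ · · ·
♙ ♙ · ♙ · ♙ ♙ ♙
♖ ♘ ♗ ♕ ♔ ♗ ♘ ♖


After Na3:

♜ ♞ ♝ ♛ ♚ ♝ ♞ ♜
♟ · ♟ ♟ · ♟ ♟ ♟
· ♟ · · · · · ·
· · · · ♟ · · ·
· · · · · · · ·
♘ · ♙ · ♙ · · ·
♙ ♙ · ♙ · ♙ ♙ ♙
♖ · ♗ ♕ ♔ ♗ ♘ ♖


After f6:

♜ ♞ ♝ ♛ ♚ ♝ ♞ ♜
♟ · ♟ ♟ · · ♟ ♟
· ♟ · · · ♟ · ·
· · · · ♟ · · ·
· · · · · · · ·
♘ · ♙ · ♙ · · ·
♙ ♙ · ♙ · ♙ ♙ ♙
♖ · ♗ ♕ ♔ ♗ ♘ ♖


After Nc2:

♜ ♞ ♝ ♛ ♚ ♝ ♞ ♜
♟ · ♟ ♟ · · ♟ ♟
· ♟ · · · ♟ · ·
· · · · ♟ · · ·
· · · · · · · ·
· · ♙ · ♙ · · ·
♙ ♙ ♘ ♙ · ♙ ♙ ♙
♖ · ♗ ♕ ♔ ♗ ♘ ♖



  a b c d e f g h
  ─────────────────
8│♜ ♞ ♝ ♛ ♚ ♝ ♞ ♜│8
7│♟ · ♟ ♟ · · ♟ ♟│7
6│· ♟ · · · ♟ · ·│6
5│· · · · ♟ · · ·│5
4│· · · · · · · ·│4
3│· · ♙ · ♙ · · ·│3
2│♙ ♙ ♘ ♙ · ♙ ♙ ♙│2
1│♖ · ♗ ♕ ♔ ♗ ♘ ♖│1
  ─────────────────
  a b c d e f g h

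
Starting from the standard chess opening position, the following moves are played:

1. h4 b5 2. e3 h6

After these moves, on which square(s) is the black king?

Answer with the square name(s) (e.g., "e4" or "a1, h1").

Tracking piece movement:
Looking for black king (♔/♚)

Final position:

  a b c d e f g h
  ─────────────────
8│♜ ♞ ♝ ♛ ♚ ♝ ♞ ♜│8
7│♟ · ♟ ♟ ♟ ♟ ♟ ·│7
6│· · · · · · · ♟│6
5│· ♟ · · · · · ·│5
4│· · · · · · · ♙│4
3│· · · · ♙ · · ·│3
2│♙ ♙ ♙ ♙ · ♙ ♙ ·│2
1│♖ ♘ ♗ ♕ ♔ ♗ ♘ ♖│1
  ─────────────────
  a b c d e f g h


e8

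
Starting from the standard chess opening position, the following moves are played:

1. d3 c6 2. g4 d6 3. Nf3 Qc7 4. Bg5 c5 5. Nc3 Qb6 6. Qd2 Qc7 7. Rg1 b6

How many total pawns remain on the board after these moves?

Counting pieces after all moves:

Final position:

  a b c d e f g h
  ─────────────────
8│♜ ♞ ♝ · ♚ ♝ ♞ ♜│8
7│♟ · ♛ · ♟ ♟ ♟ ♟│7
6│· ♟ · ♟ · · · ·│6
5│· · ♟ · · · ♗ ·│5
4│· · · · · · ♙ ·│4
3│· · ♘ ♙ · ♘ · ·│3
2│♙ ♙ ♙ ♕ ♙ ♙ · ♙│2
1│♖ · · · ♔ ♗ ♖ ·│1
  ─────────────────
  a b c d e f g h


16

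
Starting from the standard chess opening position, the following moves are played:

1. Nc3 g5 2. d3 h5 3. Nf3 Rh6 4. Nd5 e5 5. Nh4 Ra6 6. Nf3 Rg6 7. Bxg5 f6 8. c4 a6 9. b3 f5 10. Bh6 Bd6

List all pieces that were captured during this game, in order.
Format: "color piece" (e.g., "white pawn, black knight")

Tracking captures:
  Bxg5: captured black pawn

black pawn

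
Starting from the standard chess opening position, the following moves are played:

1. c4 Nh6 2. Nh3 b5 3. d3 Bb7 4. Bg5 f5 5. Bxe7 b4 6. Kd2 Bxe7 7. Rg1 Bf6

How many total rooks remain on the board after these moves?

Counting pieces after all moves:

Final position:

  a b c d e f g h
  ─────────────────
8│♜ ♞ · ♛ ♚ · · ♜│8
7│♟ ♝ ♟ ♟ · · ♟ ♟│7
6│· · · · · ♝ · ♞│6
5│· · · · · ♟ · ·│5
4│· ♟ ♙ · · · · ·│4
3│· · · ♙ · · · ♘│3
2│♙ ♙ · ♔ ♙ ♙ ♙ ♙│2
1│♖ ♘ · ♕ · ♗ ♖ ·│1
  ─────────────────
  a b c d e f g h


4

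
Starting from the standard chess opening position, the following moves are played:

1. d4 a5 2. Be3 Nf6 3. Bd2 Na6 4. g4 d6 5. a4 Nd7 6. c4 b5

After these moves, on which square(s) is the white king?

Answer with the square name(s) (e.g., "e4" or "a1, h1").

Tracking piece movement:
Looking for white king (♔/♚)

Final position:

  a b c d e f g h
  ─────────────────
8│♜ · ♝ ♛ ♚ ♝ · ♜│8
7│· · ♟ ♞ ♟ ♟ ♟ ♟│7
6│♞ · · ♟ · · · ·│6
5│♟ ♟ · · · · · ·│5
4│♙ · ♙ ♙ · · ♙ ·│4
3│· · · · · · · ·│3
2│· ♙ · ♗ ♙ ♙ · ♙│2
1│♖ ♘ · ♕ ♔ ♗ ♘ ♖│1
  ─────────────────
  a b c d e f g h


e1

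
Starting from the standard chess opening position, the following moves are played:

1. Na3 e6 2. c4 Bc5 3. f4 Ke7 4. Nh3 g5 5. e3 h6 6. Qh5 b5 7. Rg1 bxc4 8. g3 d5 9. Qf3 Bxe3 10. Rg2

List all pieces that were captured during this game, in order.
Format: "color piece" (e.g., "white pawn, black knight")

Tracking captures:
  bxc4: captured white pawn
  Bxe3: captured white pawn

white pawn, white pawn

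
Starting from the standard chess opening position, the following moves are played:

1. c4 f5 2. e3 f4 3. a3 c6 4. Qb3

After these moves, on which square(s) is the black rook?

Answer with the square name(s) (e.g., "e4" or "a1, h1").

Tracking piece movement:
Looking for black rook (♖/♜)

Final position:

  a b c d e f g h
  ─────────────────
8│♜ ♞ ♝ ♛ ♚ ♝ ♞ ♜│8
7│♟ ♟ · ♟ ♟ · ♟ ♟│7
6│· · ♟ · · · · ·│6
5│· · · · · · · ·│5
4│· · ♙ · · ♟ · ·│4
3│♙ ♕ · · ♙ · · ·│3
2│· ♙ · ♙ · ♙ ♙ ♙│2
1│♖ ♘ ♗ · ♔ ♗ ♘ ♖│1
  ─────────────────
  a b c d e f g h


a8, h8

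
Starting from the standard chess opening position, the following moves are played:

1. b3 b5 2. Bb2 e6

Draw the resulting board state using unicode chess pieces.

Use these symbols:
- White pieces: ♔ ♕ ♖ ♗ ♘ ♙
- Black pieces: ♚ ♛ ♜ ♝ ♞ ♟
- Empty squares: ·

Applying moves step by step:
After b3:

♜ ♞ ♝ ♛ ♚ ♝ ♞ ♜
♟ ♟ ♟ ♟ ♟ ♟ ♟ ♟
· · · · · · · ·
· · · · · · · ·
· · · · · · · ·
· ♙ · · · · · ·
♙ · ♙ ♙ ♙ ♙ ♙ ♙
♖ ♘ ♗ ♕ ♔ ♗ ♘ ♖


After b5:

♜ ♞ ♝ ♛ ♚ ♝ ♞ ♜
♟ · ♟ ♟ ♟ ♟ ♟ ♟
· · · · · · · ·
· ♟ · · · · · ·
· · · · · · · ·
· ♙ · · · · · ·
♙ · ♙ ♙ ♙ ♙ ♙ ♙
♖ ♘ ♗ ♕ ♔ ♗ ♘ ♖


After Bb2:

♜ ♞ ♝ ♛ ♚ ♝ ♞ ♜
♟ · ♟ ♟ ♟ ♟ ♟ ♟
· · · · · · · ·
· ♟ · · · · · ·
· · · · · · · ·
· ♙ · · · · · ·
♙ ♗ ♙ ♙ ♙ ♙ ♙ ♙
♖ ♘ · ♕ ♔ ♗ ♘ ♖


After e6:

♜ ♞ ♝ ♛ ♚ ♝ ♞ ♜
♟ · ♟ ♟ · ♟ ♟ ♟
· · · · ♟ · · ·
· ♟ · · · · · ·
· · · · · · · ·
· ♙ · · · · · ·
♙ ♗ ♙ ♙ ♙ ♙ ♙ ♙
♖ ♘ · ♕ ♔ ♗ ♘ ♖



  a b c d e f g h
  ─────────────────
8│♜ ♞ ♝ ♛ ♚ ♝ ♞ ♜│8
7│♟ · ♟ ♟ · ♟ ♟ ♟│7
6│· · · · ♟ · · ·│6
5│· ♟ · · · · · ·│5
4│· · · · · · · ·│4
3│· ♙ · · · · · ·│3
2│♙ ♗ ♙ ♙ ♙ ♙ ♙ ♙│2
1│♖ ♘ · ♕ ♔ ♗ ♘ ♖│1
  ─────────────────
  a b c d e f g h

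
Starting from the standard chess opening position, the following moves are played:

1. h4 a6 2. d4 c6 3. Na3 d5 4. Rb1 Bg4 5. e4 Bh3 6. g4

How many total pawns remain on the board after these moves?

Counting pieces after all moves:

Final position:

  a b c d e f g h
  ─────────────────
8│♜ ♞ · ♛ ♚ ♝ ♞ ♜│8
7│· ♟ · · ♟ ♟ ♟ ♟│7
6│♟ · ♟ · · · · ·│6
5│· · · ♟ · · · ·│5
4│· · · ♙ ♙ · ♙ ♙│4
3│♘ · · · · · · ♝│3
2│♙ ♙ ♙ · · ♙ · ·│2
1│· ♖ ♗ ♕ ♔ ♗ ♘ ♖│1
  ─────────────────
  a b c d e f g h


16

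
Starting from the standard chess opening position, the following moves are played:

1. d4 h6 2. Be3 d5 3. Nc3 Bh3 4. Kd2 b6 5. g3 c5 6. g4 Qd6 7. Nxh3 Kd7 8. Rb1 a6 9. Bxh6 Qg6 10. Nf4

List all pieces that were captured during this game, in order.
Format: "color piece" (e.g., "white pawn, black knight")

Tracking captures:
  Nxh3: captured black bishop
  Bxh6: captured black pawn

black bishop, black pawn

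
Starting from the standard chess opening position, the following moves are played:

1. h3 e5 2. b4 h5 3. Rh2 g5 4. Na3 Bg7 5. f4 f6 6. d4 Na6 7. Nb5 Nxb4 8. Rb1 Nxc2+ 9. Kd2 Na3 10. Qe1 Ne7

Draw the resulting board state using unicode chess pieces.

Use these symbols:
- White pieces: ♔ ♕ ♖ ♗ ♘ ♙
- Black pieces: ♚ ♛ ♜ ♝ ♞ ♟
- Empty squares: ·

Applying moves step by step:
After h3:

♜ ♞ ♝ ♛ ♚ ♝ ♞ ♜
♟ ♟ ♟ ♟ ♟ ♟ ♟ ♟
· · · · · · · ·
· · · · · · · ·
· · · · · · · ·
· · · · · · · ♙
♙ ♙ ♙ ♙ ♙ ♙ ♙ ·
♖ ♘ ♗ ♕ ♔ ♗ ♘ ♖


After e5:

♜ ♞ ♝ ♛ ♚ ♝ ♞ ♜
♟ ♟ ♟ ♟ · ♟ ♟ ♟
· · · · · · · ·
· · · · ♟ · · ·
· · · · · · · ·
· · · · · · · ♙
♙ ♙ ♙ ♙ ♙ ♙ ♙ ·
♖ ♘ ♗ ♕ ♔ ♗ ♘ ♖


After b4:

♜ ♞ ♝ ♛ ♚ ♝ ♞ ♜
♟ ♟ ♟ ♟ · ♟ ♟ ♟
· · · · · · · ·
· · · · ♟ · · ·
· ♙ · · · · · ·
· · · · · · · ♙
♙ · ♙ ♙ ♙ ♙ ♙ ·
♖ ♘ ♗ ♕ ♔ ♗ ♘ ♖


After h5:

♜ ♞ ♝ ♛ ♚ ♝ ♞ ♜
♟ ♟ ♟ ♟ · ♟ ♟ ·
· · · · · · · ·
· · · · ♟ · · ♟
· ♙ · · · · · ·
· · · · · · · ♙
♙ · ♙ ♙ ♙ ♙ ♙ ·
♖ ♘ ♗ ♕ ♔ ♗ ♘ ♖


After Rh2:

♜ ♞ ♝ ♛ ♚ ♝ ♞ ♜
♟ ♟ ♟ ♟ · ♟ ♟ ·
· · · · · · · ·
· · · · ♟ · · ♟
· ♙ · · · · · ·
· · · · · · · ♙
♙ · ♙ ♙ ♙ ♙ ♙ ♖
♖ ♘ ♗ ♕ ♔ ♗ ♘ ·


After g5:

♜ ♞ ♝ ♛ ♚ ♝ ♞ ♜
♟ ♟ ♟ ♟ · ♟ · ·
· · · · · · · ·
· · · · ♟ · ♟ ♟
· ♙ · · · · · ·
· · · · · · · ♙
♙ · ♙ ♙ ♙ ♙ ♙ ♖
♖ ♘ ♗ ♕ ♔ ♗ ♘ ·


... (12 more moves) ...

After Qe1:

♜ · ♝ ♛ ♚ · ♞ ♜
♟ ♟ ♟ ♟ · · ♝ ·
· · · · · ♟ · ·
· ♘ · · ♟ · ♟ ♟
· · · ♙ · ♙ · ·
♞ · · · · · · ♙
♙ · · ♔ ♙ · ♙ ♖
· ♖ ♗ · ♕ ♗ ♘ ·


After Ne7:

♜ · ♝ ♛ ♚ · · ♜
♟ ♟ ♟ ♟ ♞ · ♝ ·
· · · · · ♟ · ·
· ♘ · · ♟ · ♟ ♟
· · · ♙ · ♙ · ·
♞ · · · · · · ♙
♙ · · ♔ ♙ · ♙ ♖
· ♖ ♗ · ♕ ♗ ♘ ·



  a b c d e f g h
  ─────────────────
8│♜ · ♝ ♛ ♚ · · ♜│8
7│♟ ♟ ♟ ♟ ♞ · ♝ ·│7
6│· · · · · ♟ · ·│6
5│· ♘ · · ♟ · ♟ ♟│5
4│· · · ♙ · ♙ · ·│4
3│♞ · · · · · · ♙│3
2│♙ · · ♔ ♙ · ♙ ♖│2
1│· ♖ ♗ · ♕ ♗ ♘ ·│1
  ─────────────────
  a b c d e f g h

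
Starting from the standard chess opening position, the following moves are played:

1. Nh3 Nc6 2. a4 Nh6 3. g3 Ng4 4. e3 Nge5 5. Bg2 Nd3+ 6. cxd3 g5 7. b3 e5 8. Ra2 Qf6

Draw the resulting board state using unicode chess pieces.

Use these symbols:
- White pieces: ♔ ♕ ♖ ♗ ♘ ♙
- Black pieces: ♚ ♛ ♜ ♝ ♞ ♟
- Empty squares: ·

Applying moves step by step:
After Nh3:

♜ ♞ ♝ ♛ ♚ ♝ ♞ ♜
♟ ♟ ♟ ♟ ♟ ♟ ♟ ♟
· · · · · · · ·
· · · · · · · ·
· · · · · · · ·
· · · · · · · ♘
♙ ♙ ♙ ♙ ♙ ♙ ♙ ♙
♖ ♘ ♗ ♕ ♔ ♗ · ♖


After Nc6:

♜ · ♝ ♛ ♚ ♝ ♞ ♜
♟ ♟ ♟ ♟ ♟ ♟ ♟ ♟
· · ♞ · · · · ·
· · · · · · · ·
· · · · · · · ·
· · · · · · · ♘
♙ ♙ ♙ ♙ ♙ ♙ ♙ ♙
♖ ♘ ♗ ♕ ♔ ♗ · ♖


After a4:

♜ · ♝ ♛ ♚ ♝ ♞ ♜
♟ ♟ ♟ ♟ ♟ ♟ ♟ ♟
· · ♞ · · · · ·
· · · · · · · ·
♙ · · · · · · ·
· · · · · · · ♘
· ♙ ♙ ♙ ♙ ♙ ♙ ♙
♖ ♘ ♗ ♕ ♔ ♗ · ♖


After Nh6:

♜ · ♝ ♛ ♚ ♝ · ♜
♟ ♟ ♟ ♟ ♟ ♟ ♟ ♟
· · ♞ · · · · ♞
· · · · · · · ·
♙ · · · · · · ·
· · · · · · · ♘
· ♙ ♙ ♙ ♙ ♙ ♙ ♙
♖ ♘ ♗ ♕ ♔ ♗ · ♖


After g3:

♜ · ♝ ♛ ♚ ♝ · ♜
♟ ♟ ♟ ♟ ♟ ♟ ♟ ♟
· · ♞ · · · · ♞
· · · · · · · ·
♙ · · · · · · ·
· · · · · · ♙ ♘
· ♙ ♙ ♙ ♙ ♙ · ♙
♖ ♘ ♗ ♕ ♔ ♗ · ♖


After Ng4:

♜ · ♝ ♛ ♚ ♝ · ♜
♟ ♟ ♟ ♟ ♟ ♟ ♟ ♟
· · ♞ · · · · ·
· · · · · · · ·
♙ · · · · · ♞ ·
· · · · · · ♙ ♘
· ♙ ♙ ♙ ♙ ♙ · ♙
♖ ♘ ♗ ♕ ♔ ♗ · ♖


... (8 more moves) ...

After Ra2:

♜ · ♝ ♛ ♚ ♝ · ♜
♟ ♟ ♟ ♟ · ♟ · ♟
· · ♞ · · · · ·
· · · · ♟ · ♟ ·
♙ · · · · · · ·
· ♙ · ♙ ♙ · ♙ ♘
♖ · · ♙ · ♙ ♗ ♙
· ♘ ♗ ♕ ♔ · · ♖


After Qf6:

♜ · ♝ · ♚ ♝ · ♜
♟ ♟ ♟ ♟ · ♟ · ♟
· · ♞ · · ♛ · ·
· · · · ♟ · ♟ ·
♙ · · · · · · ·
· ♙ · ♙ ♙ · ♙ ♘
♖ · · ♙ · ♙ ♗ ♙
· ♘ ♗ ♕ ♔ · · ♖



  a b c d e f g h
  ─────────────────
8│♜ · ♝ · ♚ ♝ · ♜│8
7│♟ ♟ ♟ ♟ · ♟ · ♟│7
6│· · ♞ · · ♛ · ·│6
5│· · · · ♟ · ♟ ·│5
4│♙ · · · · · · ·│4
3│· ♙ · ♙ ♙ · ♙ ♘│3
2│♖ · · ♙ · ♙ ♗ ♙│2
1│· ♘ ♗ ♕ ♔ · · ♖│1
  ─────────────────
  a b c d e f g h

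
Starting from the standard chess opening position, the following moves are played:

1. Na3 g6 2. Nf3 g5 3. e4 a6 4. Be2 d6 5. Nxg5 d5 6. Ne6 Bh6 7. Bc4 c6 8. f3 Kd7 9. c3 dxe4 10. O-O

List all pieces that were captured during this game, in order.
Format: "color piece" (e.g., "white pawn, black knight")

Tracking captures:
  Nxg5: captured black pawn
  dxe4: captured white pawn

black pawn, white pawn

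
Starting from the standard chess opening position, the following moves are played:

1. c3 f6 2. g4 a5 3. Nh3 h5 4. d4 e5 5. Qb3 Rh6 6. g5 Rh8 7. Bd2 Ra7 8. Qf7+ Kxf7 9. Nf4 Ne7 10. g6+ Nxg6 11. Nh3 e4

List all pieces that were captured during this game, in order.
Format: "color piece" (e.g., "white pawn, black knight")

Tracking captures:
  Kxf7: captured white queen
  Nxg6: captured white pawn

white queen, white pawn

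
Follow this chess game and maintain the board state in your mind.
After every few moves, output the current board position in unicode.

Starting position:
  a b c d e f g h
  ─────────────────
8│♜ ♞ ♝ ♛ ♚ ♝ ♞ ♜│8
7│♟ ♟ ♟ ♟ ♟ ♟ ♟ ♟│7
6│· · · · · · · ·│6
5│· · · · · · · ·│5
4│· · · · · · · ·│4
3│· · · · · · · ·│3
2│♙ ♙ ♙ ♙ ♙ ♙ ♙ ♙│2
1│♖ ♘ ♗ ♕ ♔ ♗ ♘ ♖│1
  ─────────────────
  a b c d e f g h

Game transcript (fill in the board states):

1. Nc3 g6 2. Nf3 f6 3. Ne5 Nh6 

  a b c d e f g h
  ─────────────────
8│♜ ♞ ♝ ♛ ♚ ♝ · ♜│8
7│♟ ♟ ♟ ♟ ♟ · · ♟│7
6│· · · · · ♟ ♟ ♞│6
5│· · · · ♘ · · ·│5
4│· · · · · · · ·│4
3│· · ♘ · · · · ·│3
2│♙ ♙ ♙ ♙ ♙ ♙ ♙ ♙│2
1│♖ · ♗ ♕ ♔ ♗ · ♖│1
  ─────────────────
  a b c d e f g h

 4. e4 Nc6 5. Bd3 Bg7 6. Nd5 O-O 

  a b c d e f g h
  ─────────────────
8│♜ · ♝ ♛ · ♜ ♚ ·│8
7│♟ ♟ ♟ ♟ ♟ · ♝ ♟│7
6│· · ♞ · · ♟ ♟ ♞│6
5│· · · ♘ ♘ · · ·│5
4│· · · · ♙ · · ·│4
3│· · · ♗ · · · ·│3
2│♙ ♙ ♙ ♙ · ♙ ♙ ♙│2
1│♖ · ♗ ♕ ♔ · · ♖│1
  ─────────────────
  a b c d e f g h

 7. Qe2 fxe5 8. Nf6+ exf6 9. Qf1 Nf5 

  a b c d e f g h
  ─────────────────
8│♜ · ♝ ♛ · ♜ ♚ ·│8
7│♟ ♟ ♟ ♟ · · ♝ ♟│7
6│· · ♞ · · ♟ ♟ ·│6
5│· · · · ♟ ♞ · ·│5
4│· · · · ♙ · · ·│4
3│· · · ♗ · · · ·│3
2│♙ ♙ ♙ ♙ · ♙ ♙ ♙│2
1│♖ · ♗ · ♔ ♕ · ♖│1
  ─────────────────
  a b c d e f g h

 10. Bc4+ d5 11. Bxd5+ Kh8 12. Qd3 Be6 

  a b c d e f g h
  ─────────────────
8│♜ · · ♛ · ♜ · ♚│8
7│♟ ♟ ♟ · · · ♝ ♟│7
6│· · ♞ · ♝ ♟ ♟ ·│6
5│· · · ♗ ♟ ♞ · ·│5
4│· · · · ♙ · · ·│4
3│· · · ♕ · · · ·│3
2│♙ ♙ ♙ ♙ · ♙ ♙ ♙│2
1│♖ · ♗ · ♔ · · ♖│1
  ─────────────────
  a b c d e f g h

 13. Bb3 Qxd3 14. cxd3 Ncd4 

  a b c d e f g h
  ─────────────────
8│♜ · · · · ♜ · ♚│8
7│♟ ♟ ♟ · · · ♝ ♟│7
6│· · · · ♝ ♟ ♟ ·│6
5│· · · · ♟ ♞ · ·│5
4│· · · ♞ ♙ · · ·│4
3│· ♗ · ♙ · · · ·│3
2│♙ ♙ · ♙ · ♙ ♙ ♙│2
1│♖ · ♗ · ♔ · · ♖│1
  ─────────────────
  a b c d e f g h


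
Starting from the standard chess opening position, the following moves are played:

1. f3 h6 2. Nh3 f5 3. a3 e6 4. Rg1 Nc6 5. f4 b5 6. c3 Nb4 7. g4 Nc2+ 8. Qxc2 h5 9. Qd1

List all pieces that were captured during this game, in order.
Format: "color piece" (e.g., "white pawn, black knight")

Tracking captures:
  Qxc2: captured black knight

black knight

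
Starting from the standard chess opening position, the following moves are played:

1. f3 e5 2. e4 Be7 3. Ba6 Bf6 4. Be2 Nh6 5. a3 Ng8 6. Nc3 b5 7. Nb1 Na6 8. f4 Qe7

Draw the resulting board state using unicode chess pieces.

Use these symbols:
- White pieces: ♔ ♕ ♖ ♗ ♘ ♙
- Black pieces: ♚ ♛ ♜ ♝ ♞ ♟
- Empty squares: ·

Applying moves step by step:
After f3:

♜ ♞ ♝ ♛ ♚ ♝ ♞ ♜
♟ ♟ ♟ ♟ ♟ ♟ ♟ ♟
· · · · · · · ·
· · · · · · · ·
· · · · · · · ·
· · · · · ♙ · ·
♙ ♙ ♙ ♙ ♙ · ♙ ♙
♖ ♘ ♗ ♕ ♔ ♗ ♘ ♖


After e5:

♜ ♞ ♝ ♛ ♚ ♝ ♞ ♜
♟ ♟ ♟ ♟ · ♟ ♟ ♟
· · · · · · · ·
· · · · ♟ · · ·
· · · · · · · ·
· · · · · ♙ · ·
♙ ♙ ♙ ♙ ♙ · ♙ ♙
♖ ♘ ♗ ♕ ♔ ♗ ♘ ♖


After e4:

♜ ♞ ♝ ♛ ♚ ♝ ♞ ♜
♟ ♟ ♟ ♟ · ♟ ♟ ♟
· · · · · · · ·
· · · · ♟ · · ·
· · · · ♙ · · ·
· · · · · ♙ · ·
♙ ♙ ♙ ♙ · · ♙ ♙
♖ ♘ ♗ ♕ ♔ ♗ ♘ ♖


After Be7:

♜ ♞ ♝ ♛ ♚ · ♞ ♜
♟ ♟ ♟ ♟ ♝ ♟ ♟ ♟
· · · · · · · ·
· · · · ♟ · · ·
· · · · ♙ · · ·
· · · · · ♙ · ·
♙ ♙ ♙ ♙ · · ♙ ♙
♖ ♘ ♗ ♕ ♔ ♗ ♘ ♖


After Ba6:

♜ ♞ ♝ ♛ ♚ · ♞ ♜
♟ ♟ ♟ ♟ ♝ ♟ ♟ ♟
♗ · · · · · · ·
· · · · ♟ · · ·
· · · · ♙ · · ·
· · · · · ♙ · ·
♙ ♙ ♙ ♙ · · ♙ ♙
♖ ♘ ♗ ♕ ♔ · ♘ ♖


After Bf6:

♜ ♞ ♝ ♛ ♚ · ♞ ♜
♟ ♟ ♟ ♟ · ♟ ♟ ♟
♗ · · · · ♝ · ·
· · · · ♟ · · ·
· · · · ♙ · · ·
· · · · · ♙ · ·
♙ ♙ ♙ ♙ · · ♙ ♙
♖ ♘ ♗ ♕ ♔ · ♘ ♖


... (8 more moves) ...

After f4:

♜ · ♝ ♛ ♚ · ♞ ♜
♟ · ♟ ♟ · ♟ ♟ ♟
♞ · · · · ♝ · ·
· ♟ · · ♟ · · ·
· · · · ♙ ♙ · ·
♙ · · · · · · ·
· ♙ ♙ ♙ ♗ · ♙ ♙
♖ ♘ ♗ ♕ ♔ · ♘ ♖


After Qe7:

♜ · ♝ · ♚ · ♞ ♜
♟ · ♟ ♟ ♛ ♟ ♟ ♟
♞ · · · · ♝ · ·
· ♟ · · ♟ · · ·
· · · · ♙ ♙ · ·
♙ · · · · · · ·
· ♙ ♙ ♙ ♗ · ♙ ♙
♖ ♘ ♗ ♕ ♔ · ♘ ♖



  a b c d e f g h
  ─────────────────
8│♜ · ♝ · ♚ · ♞ ♜│8
7│♟ · ♟ ♟ ♛ ♟ ♟ ♟│7
6│♞ · · · · ♝ · ·│6
5│· ♟ · · ♟ · · ·│5
4│· · · · ♙ ♙ · ·│4
3│♙ · · · · · · ·│3
2│· ♙ ♙ ♙ ♗ · ♙ ♙│2
1│♖ ♘ ♗ ♕ ♔ · ♘ ♖│1
  ─────────────────
  a b c d e f g h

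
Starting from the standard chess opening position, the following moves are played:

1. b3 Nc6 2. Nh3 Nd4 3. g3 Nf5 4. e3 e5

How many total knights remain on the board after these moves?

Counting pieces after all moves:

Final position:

  a b c d e f g h
  ─────────────────
8│♜ · ♝ ♛ ♚ ♝ ♞ ♜│8
7│♟ ♟ ♟ ♟ · ♟ ♟ ♟│7
6│· · · · · · · ·│6
5│· · · · ♟ ♞ · ·│5
4│· · · · · · · ·│4
3│· ♙ · · ♙ · ♙ ♘│3
2│♙ · ♙ ♙ · ♙ · ♙│2
1│♖ ♘ ♗ ♕ ♔ ♗ · ♖│1
  ─────────────────
  a b c d e f g h


4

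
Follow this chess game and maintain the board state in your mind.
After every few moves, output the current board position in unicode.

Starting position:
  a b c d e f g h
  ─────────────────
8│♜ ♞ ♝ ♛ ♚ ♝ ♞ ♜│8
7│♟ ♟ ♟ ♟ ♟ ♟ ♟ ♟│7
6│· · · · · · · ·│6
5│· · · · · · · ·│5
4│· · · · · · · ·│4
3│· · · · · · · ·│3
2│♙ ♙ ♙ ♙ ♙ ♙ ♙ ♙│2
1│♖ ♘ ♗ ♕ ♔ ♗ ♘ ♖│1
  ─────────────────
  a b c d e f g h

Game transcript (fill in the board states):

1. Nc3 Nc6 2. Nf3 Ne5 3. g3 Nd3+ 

  a b c d e f g h
  ─────────────────
8│♜ · ♝ ♛ ♚ ♝ ♞ ♜│8
7│♟ ♟ ♟ ♟ ♟ ♟ ♟ ♟│7
6│· · · · · · · ·│6
5│· · · · · · · ·│5
4│· · · · · · · ·│4
3│· · ♘ ♞ · ♘ ♙ ·│3
2│♙ ♙ ♙ ♙ ♙ ♙ · ♙│2
1│♖ · ♗ ♕ ♔ ♗ · ♖│1
  ─────────────────
  a b c d e f g h

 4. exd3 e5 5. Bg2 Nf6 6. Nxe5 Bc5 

  a b c d e f g h
  ─────────────────
8│♜ · ♝ ♛ ♚ · · ♜│8
7│♟ ♟ ♟ ♟ · ♟ ♟ ♟│7
6│· · · · · ♞ · ·│6
5│· · ♝ · ♘ · · ·│5
4│· · · · · · · ·│4
3│· · ♘ ♙ · · ♙ ·│3
2│♙ ♙ ♙ ♙ · ♙ ♗ ♙│2
1│♖ · ♗ ♕ ♔ · · ♖│1
  ─────────────────
  a b c d e f g h

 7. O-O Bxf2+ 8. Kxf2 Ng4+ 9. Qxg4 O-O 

  a b c d e f g h
  ─────────────────
8│♜ · ♝ ♛ · ♜ ♚ ·│8
7│♟ ♟ ♟ ♟ · ♟ ♟ ♟│7
6│· · · · · · · ·│6
5│· · · · ♘ · · ·│5
4│· · · · · · ♕ ·│4
3│· · ♘ ♙ · · ♙ ·│3
2│♙ ♙ ♙ ♙ · ♔ ♗ ♙│2
1│♖ · ♗ · · ♖ · ·│1
  ─────────────────
  a b c d e f g h

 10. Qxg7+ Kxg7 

  a b c d e f g h
  ─────────────────
8│♜ · ♝ ♛ · ♜ · ·│8
7│♟ ♟ ♟ ♟ · ♟ ♚ ♟│7
6│· · · · · · · ·│6
5│· · · · ♘ · · ·│5
4│· · · · · · · ·│4
3│· · ♘ ♙ · · ♙ ·│3
2│♙ ♙ ♙ ♙ · ♔ ♗ ♙│2
1│♖ · ♗ · · ♖ · ·│1
  ─────────────────
  a b c d e f g h
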